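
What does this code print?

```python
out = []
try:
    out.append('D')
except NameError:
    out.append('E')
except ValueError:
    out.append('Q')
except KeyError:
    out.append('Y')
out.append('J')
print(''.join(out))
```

Execution trace: 'D' (try body, no exception) → 'J' (after the try/except). Output: DJ

Answer: DJ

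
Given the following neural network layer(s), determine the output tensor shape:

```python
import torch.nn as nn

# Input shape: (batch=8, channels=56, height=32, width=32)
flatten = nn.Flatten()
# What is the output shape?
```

Input: (8, 56, 32, 32) -> Output: (8, 57344)

Answer: (8, 57344)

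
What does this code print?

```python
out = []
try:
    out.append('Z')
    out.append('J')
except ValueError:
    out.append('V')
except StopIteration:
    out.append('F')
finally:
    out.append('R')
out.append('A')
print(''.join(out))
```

Execution trace: 'Z' (try body) → 'J' (try body, no exception) → 'R' (finally) → 'A' (after the try/except). Output: ZJRA

Answer: ZJRA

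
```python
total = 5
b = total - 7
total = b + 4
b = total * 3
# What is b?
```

Trace:
`total = 5` → total = 5
`b = total - 7` → b = -2
`total = b + 4` → total = 2
`b = total * 3` → b = 6
So b = 6

Answer: 6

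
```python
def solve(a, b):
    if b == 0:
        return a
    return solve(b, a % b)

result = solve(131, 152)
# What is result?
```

solve(131, 152) -> solve(152, 131) -> solve(131, 21) -> solve(21, 5) -> solve(5, 1) -> solve(1, 0) -> 1

Answer: 1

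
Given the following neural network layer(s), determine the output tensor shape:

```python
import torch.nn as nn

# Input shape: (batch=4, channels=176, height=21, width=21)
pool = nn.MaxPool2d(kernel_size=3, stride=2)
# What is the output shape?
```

Input: (4, 176, 21, 21) -> Output: (4, 176, 10, 10)

Answer: (4, 176, 10, 10)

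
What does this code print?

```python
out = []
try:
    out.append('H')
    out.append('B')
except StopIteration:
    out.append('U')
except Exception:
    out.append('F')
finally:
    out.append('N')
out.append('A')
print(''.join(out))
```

Execution trace: 'H' (try body) → 'B' (try body, no exception) → 'N' (finally) → 'A' (after the try/except). Output: HBNA

Answer: HBNA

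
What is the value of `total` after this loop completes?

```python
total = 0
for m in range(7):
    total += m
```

Sum of 0 to 6 = 21
`total` takes the values: 0 → 1 → 3 → 6 → 10 → 15 → 21

Answer: 21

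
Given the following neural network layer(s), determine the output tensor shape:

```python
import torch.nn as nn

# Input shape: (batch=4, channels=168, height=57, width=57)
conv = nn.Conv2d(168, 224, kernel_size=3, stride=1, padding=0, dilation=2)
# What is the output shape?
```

Input: (4, 168, 57, 57) -> Output: (4, 224, 53, 53)

Answer: (4, 224, 53, 53)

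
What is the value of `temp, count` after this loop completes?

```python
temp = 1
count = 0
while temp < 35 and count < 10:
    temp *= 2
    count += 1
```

Double until >= 35 or 10 iterations
`temp, count` takes the values: (1, 0) → (2, 0) → (2, 1) → (4, 1) → (4, 2) → (8, 2) → (8, 3) → (16, 3) → (16, 4) → (32, 4) → (32, 5) → (64, 5) → (64, 6)

Answer: 64, 6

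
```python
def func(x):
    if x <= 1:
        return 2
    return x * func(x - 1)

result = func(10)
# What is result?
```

func(10) = 10 * 9 * 8 * 7 * 6 * 5 * 4 * 3 * 2 * 2 = 7257600

Answer: 7257600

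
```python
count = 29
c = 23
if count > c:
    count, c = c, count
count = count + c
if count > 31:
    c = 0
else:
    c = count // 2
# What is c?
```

Trace:
`count = 29` → count = 29
`c = 23` → c = 23
`if count > c: ...` → count > c is True → count = 23; c = 29
`count = count + c` → count = 52
`if count > 31: ...` → count > 31 is True → c = 0
So c = 0

Answer: 0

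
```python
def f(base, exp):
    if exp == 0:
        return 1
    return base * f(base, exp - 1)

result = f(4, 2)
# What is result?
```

f(4, 2) = 4 * 4 = 16

Answer: 16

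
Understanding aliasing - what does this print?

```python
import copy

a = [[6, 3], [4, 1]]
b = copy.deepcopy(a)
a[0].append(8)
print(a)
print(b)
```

Key concept: deep copy is fully independent.
Step by step:
`a = [[6, 3], [4, 1]]` → a = [[6, 3], [4, 1]]
`b = copy.deepcopy(a)` → b = [[6, 3], [4, 1]]
`a[0].append(8)` → a = [[6, 3, 8], [4, 1]]
`print(a)` → prints [[6, 3, 8], [4, 1]]
`print(b)` → prints [[6, 3], [4, 1]]

Answer:
[[6, 3, 8], [4, 1]]
[[6, 3], [4, 1]]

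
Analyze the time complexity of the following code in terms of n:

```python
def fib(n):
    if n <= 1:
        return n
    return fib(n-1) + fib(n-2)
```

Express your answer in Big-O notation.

This is Recursive Fibonacci (naive). Time complexity: O(2^n).

Answer: O(2^n)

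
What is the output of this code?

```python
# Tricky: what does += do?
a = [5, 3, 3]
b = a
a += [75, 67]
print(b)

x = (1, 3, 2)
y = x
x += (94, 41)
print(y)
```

Key concept: += behavior differs for mutable vs immutable.
Step by step:
`a = [5, 3, 3]` → a = [5, 3, 3]
`b = a` → b = [5, 3, 3] (same object as a)
`a += [75, 67]` → a = [5, 3, 3, 75, 67] (same object as b); b = [5, 3, 3, 75, 67] (same object as a)
`print(b)` → prints [5, 3, 3, 75, 67]
`x = (1, 3, 2)` → x = (1, 3, 2)
`y = x` → y = (1, 3, 2)
`x += (94, 41)` → x = (1, 3, 2, 94, 41)
`print(y)` → prints (1, 3, 2)

Answer:
[5, 3, 3, 75, 67]
(1, 3, 2)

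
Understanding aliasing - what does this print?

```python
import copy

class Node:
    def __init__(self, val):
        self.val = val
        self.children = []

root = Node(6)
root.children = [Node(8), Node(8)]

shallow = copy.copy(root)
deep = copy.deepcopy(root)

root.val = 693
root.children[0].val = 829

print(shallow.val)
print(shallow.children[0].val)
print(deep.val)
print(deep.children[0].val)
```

Key concept: deep copy with custom objects.
Step by step:
`root = Node(6)` → root = Node(val=6, children=[])
`root.children = [Node(8), Node(8)]` → root = Node(val=6, children=[Node(val=8, children=[]), Node(val=8, children=[])])
`shallow = copy.copy(root)` → shallow = Node(val=6, children=[Node(val=8, children=[]), Node(val=8, children=[])])
`deep = copy.deepcopy(root)` → deep = Node(val=6, children=[Node(val=8, children=[]), Node(val=8, children=[])])
`root.val = 693` → root = Node(val=693, children=[Node(val=8, children=[]), Node(val=8, children=[])])
`root.children[0].val = 829` → root = Node(val=693, children=[Node(val=829, children=[]), Node(val=8, children=[])]); shallow = Node(val=6, children=[Node(val=829, children=[]), Node(val=8, children=[])])
`print(shallow.val)` → prints 6
`print(shallow.children[0].val)` → prints 829
`print(deep.val)` → prints 6
`print(deep.children[0].val)` → prints 8

Answer:
6
829
6
8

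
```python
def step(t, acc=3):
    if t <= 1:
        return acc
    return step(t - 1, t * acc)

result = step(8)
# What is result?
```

Accumulator trace (n, acc): (8, 3) -> (7, 24) -> (6, 168) -> (5, 1008) -> (4, 5040) -> (3, 20160) -> (2, 60480) -> (1, 120960) -> return 120960

Answer: 120960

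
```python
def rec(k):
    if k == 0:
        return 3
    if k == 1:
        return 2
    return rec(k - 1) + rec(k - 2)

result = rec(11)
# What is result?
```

Build up from base cases: rec(0)=3, rec(1)=2, rec(2)=5, rec(3)=7, rec(4)=12, rec(5)=19, rec(6)=31, ..., rec(11)=343

Answer: 343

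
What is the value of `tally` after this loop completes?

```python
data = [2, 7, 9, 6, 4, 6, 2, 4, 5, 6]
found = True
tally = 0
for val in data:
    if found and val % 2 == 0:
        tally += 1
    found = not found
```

Count even values at even positions
`tally` takes the values: 0 → 1 → 2 → 3

Answer: 3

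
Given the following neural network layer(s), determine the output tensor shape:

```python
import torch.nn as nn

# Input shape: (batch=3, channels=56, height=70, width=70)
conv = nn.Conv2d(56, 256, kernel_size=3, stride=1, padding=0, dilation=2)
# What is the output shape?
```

Input: (3, 56, 70, 70) -> Output: (3, 256, 66, 66)

Answer: (3, 256, 66, 66)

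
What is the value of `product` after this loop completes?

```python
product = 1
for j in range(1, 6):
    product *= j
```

5! = 120
`product` takes the values: 1 → 2 → 6 → 24 → 120

Answer: 120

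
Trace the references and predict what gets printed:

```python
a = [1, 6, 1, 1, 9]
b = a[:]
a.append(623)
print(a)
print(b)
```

Key concept: slice [:] creates copy.
Step by step:
`a = [1, 6, 1, 1, 9]` → a = [1, 6, 1, 1, 9]
`b = a[:]` → b = [1, 6, 1, 1, 9]
`a.append(623)` → a = [1, 6, 1, 1, 9, 623]
`print(a)` → prints [1, 6, 1, 1, 9, 623]
`print(b)` → prints [1, 6, 1, 1, 9]

Answer:
[1, 6, 1, 1, 9, 623]
[1, 6, 1, 1, 9]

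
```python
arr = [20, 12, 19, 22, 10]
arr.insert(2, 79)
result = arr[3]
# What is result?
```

Trace:
`arr = [20, 12, 19, 22, 10]` → arr = [20, 12, 19, 22, 10]
`arr.insert(2, 79)` → arr = [20, 12, 79, 19, 22, 10]
`result = arr[3]` → result = 19
So result = 19

Answer: 19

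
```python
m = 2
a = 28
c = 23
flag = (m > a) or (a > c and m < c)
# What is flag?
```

Trace:
`m = 2` → m = 2
`a = 28` → a = 28
`c = 23` → c = 23
`flag = (m > a) or (a > c and m < c)` → flag = True
So flag = True

Answer: True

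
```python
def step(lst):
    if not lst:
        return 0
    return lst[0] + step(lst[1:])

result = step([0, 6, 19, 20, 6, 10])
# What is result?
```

0 + 6 + 19 + 20 + 6 + 10 + 0 = 61

Answer: 61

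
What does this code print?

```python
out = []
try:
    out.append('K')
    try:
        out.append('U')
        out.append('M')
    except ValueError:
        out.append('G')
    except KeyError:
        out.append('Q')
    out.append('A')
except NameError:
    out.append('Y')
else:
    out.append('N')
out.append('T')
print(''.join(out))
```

Execution trace: 'K' (try body) → 'U' (inner try body) → 'M' (inner try body, no exception) → 'A' (try body, no exception) → 'N' (else) → 'T' (after the try/except). Output: KUMANT

Answer: KUMANT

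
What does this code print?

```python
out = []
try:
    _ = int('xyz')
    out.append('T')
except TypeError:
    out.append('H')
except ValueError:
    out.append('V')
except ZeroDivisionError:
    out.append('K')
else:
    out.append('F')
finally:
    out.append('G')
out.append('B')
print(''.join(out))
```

Execution trace: 'V' (except ValueError) → 'G' (finally) → 'B' (after the try/except). Output: VGB

Answer: VGB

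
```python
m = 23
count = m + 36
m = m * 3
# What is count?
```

Trace:
`m = 23` → m = 23
`count = m + 36` → count = 59
`m = m * 3` → m = 69
So count = 59

Answer: 59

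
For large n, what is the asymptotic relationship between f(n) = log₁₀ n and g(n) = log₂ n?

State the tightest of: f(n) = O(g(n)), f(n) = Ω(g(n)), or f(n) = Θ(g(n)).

log₁₀ n vs log₂ n: f(n) = Θ(g(n)) — they are asymptotically equivalent (log bases differ by a constant factor).

Answer: f(n) = Θ(g(n)) — they are asymptotically equivalent (log bases differ by a constant factor).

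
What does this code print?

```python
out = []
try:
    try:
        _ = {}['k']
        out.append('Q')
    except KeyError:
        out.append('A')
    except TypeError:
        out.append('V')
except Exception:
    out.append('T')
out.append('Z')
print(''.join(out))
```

Execution trace: 'A' (inner except KeyError) → 'Z' (after the try/except). Output: AZ

Answer: AZ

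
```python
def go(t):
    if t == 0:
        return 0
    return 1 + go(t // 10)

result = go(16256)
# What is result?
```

Count of digits of 16256: 5

Answer: 5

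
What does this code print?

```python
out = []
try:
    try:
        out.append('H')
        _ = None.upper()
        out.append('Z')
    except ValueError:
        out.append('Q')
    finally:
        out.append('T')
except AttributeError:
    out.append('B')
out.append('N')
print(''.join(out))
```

Execution trace: 'H' (try body) → 'T' (finally) → 'B' (outer except AttributeError) → 'N' (after the try/except). Output: HTBN

Answer: HTBN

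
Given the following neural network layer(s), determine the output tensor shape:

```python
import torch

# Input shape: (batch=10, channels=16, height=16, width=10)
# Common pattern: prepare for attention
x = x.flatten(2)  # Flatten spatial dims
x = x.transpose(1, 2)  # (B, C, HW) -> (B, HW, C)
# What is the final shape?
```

Input: (10, 16, 16, 10) -> after flatten(2): (10, 16, 160) -> Output: (10, 160, 16)

Answer: (10, 160, 16)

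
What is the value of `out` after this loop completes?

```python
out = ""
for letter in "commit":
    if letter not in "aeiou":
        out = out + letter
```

Remove vowels from 'commit'
`out` takes the values: "" → "c" → "cm" → "cmm" → "cmmt"

Answer: "cmmt"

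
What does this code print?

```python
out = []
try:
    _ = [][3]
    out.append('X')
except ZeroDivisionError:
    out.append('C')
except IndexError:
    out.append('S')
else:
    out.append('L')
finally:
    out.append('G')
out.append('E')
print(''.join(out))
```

Execution trace: 'S' (except IndexError) → 'G' (finally) → 'E' (after the try/except). Output: SGE

Answer: SGE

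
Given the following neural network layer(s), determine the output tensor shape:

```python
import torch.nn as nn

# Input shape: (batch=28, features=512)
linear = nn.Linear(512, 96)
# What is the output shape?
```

Input: (28, 512) -> Output: (28, 96)

Answer: (28, 96)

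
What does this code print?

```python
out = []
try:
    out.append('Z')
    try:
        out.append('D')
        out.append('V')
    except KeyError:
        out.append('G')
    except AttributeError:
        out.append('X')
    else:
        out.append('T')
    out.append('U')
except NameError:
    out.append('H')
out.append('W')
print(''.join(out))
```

Execution trace: 'Z' (try body) → 'D' (inner try body) → 'V' (inner try body, no exception) → 'T' (inner else) → 'U' (try body, no exception) → 'W' (after the try/except). Output: ZDVTUW

Answer: ZDVTUW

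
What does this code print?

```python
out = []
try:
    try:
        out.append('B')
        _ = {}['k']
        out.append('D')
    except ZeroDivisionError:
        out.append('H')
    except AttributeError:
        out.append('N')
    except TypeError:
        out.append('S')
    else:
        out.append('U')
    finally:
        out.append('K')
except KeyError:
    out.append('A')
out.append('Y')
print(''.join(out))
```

Execution trace: 'B' (try body) → 'K' (finally) → 'A' (outer except KeyError) → 'Y' (after the try/except). Output: BKAY

Answer: BKAY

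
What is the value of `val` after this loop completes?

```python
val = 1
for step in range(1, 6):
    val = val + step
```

Start at 1, add 1 through 5
`val` takes the values: 1 → 2 → 4 → 7 → 11 → 16

Answer: 16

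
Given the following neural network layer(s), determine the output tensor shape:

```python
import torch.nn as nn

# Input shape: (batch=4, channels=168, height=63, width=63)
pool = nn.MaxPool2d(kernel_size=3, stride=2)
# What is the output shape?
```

Input: (4, 168, 63, 63) -> Output: (4, 168, 31, 31)

Answer: (4, 168, 31, 31)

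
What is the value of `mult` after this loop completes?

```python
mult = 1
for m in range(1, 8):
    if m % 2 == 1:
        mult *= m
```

Product of odd numbers 1 to 7
`mult` takes the values: 1 → 3 → 15 → 105

Answer: 105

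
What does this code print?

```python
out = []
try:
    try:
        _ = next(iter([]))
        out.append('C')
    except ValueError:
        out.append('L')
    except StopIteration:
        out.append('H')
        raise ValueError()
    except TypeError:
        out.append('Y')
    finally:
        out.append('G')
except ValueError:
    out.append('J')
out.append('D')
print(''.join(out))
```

Execution trace: 'H' (inner except StopIteration) → 'G' (inner finally) → 'J' (outer except ValueError) → 'D' (after the try/except). Output: HGJD

Answer: HGJD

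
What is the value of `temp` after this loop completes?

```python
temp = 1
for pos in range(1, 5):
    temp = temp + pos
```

Start at 1, add 1 through 4
`temp` takes the values: 1 → 2 → 4 → 7 → 11

Answer: 11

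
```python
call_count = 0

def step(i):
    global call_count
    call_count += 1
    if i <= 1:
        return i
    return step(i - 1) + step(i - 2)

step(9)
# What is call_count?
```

Calls(i) = 1 + Calls(i-1) + Calls(i-2); Calls(0)=Calls(1)=1. For i=9 this gives 109.

Answer: 109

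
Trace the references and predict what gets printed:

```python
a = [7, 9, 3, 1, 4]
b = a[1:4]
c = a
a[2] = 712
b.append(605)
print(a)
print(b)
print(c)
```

Key concept: slice vs alias.
Step by step:
`a = [7, 9, 3, 1, 4]` → a = [7, 9, 3, 1, 4]
`b = a[1:4]` → b = [9, 3, 1]
`c = a` → c = [7, 9, 3, 1, 4] (same object as a)
`a[2] = 712` → a = [7, 9, 712, 1, 4] (same object as c); c = [7, 9, 712, 1, 4] (same object as a)
`b.append(605)` → b = [9, 3, 1, 605]
`print(a)` → prints [7, 9, 712, 1, 4]
`print(b)` → prints [9, 3, 1, 605]
`print(c)` → prints [7, 9, 712, 1, 4]

Answer:
[7, 9, 712, 1, 4]
[9, 3, 1, 605]
[7, 9, 712, 1, 4]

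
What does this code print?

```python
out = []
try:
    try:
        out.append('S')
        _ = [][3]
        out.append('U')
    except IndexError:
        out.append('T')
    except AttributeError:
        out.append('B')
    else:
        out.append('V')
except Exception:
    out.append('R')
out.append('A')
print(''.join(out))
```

Execution trace: 'S' (inner try body) → 'T' (inner except IndexError) → 'A' (after the try/except). Output: STA

Answer: STA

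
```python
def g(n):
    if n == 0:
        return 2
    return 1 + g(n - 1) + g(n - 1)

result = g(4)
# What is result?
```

g(n) = 1 + 2·g(n-1), g(0)=2. Closed form: (2+1)·2^4 - 1 = 47.

Answer: 47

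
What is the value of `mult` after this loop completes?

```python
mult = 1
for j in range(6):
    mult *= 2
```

2^6 = 64
`mult` takes the values: 1 → 2 → 4 → 8 → 16 → 32 → 64

Answer: 64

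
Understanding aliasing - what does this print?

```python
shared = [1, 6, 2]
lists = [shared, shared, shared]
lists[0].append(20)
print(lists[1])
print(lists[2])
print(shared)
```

Key concept: list of same reference.
Step by step:
`shared = [1, 6, 2]` → shared = [1, 6, 2]
`lists = [shared, shared, shared]` → lists = [[1, 6, 2], [1, 6, 2], [1, 6, 2]]
`lists[0].append(20)` → shared = [1, 6, 2, 20]; lists = [[1, 6, 2, 20], [1, 6, 2, 20], [1, 6, 2, 20]]
`print(lists[1])` → prints [1, 6, 2, 20]
`print(lists[2])` → prints [1, 6, 2, 20]
`print(shared)` → prints [1, 6, 2, 20]

Answer:
[1, 6, 2, 20]
[1, 6, 2, 20]
[1, 6, 2, 20]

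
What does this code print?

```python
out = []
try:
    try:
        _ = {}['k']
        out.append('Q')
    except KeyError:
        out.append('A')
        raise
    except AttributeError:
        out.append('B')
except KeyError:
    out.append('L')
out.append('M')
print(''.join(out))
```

Execution trace: 'A' (inner except KeyError) → 'L' (outer except KeyError) → 'M' (after the try/except). Output: ALM

Answer: ALM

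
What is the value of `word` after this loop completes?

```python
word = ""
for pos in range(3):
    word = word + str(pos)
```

Concatenate digits 0 to 2
`word` takes the values: "" → "0" → "01" → "012"

Answer: "012"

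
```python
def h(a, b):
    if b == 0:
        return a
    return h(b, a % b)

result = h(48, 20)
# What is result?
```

h(48, 20) -> h(20, 8) -> h(8, 4) -> h(4, 0) -> 4

Answer: 4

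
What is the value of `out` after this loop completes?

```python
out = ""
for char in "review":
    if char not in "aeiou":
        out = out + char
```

Remove vowels from 'review'
`out` takes the values: "" → "r" → "rv" → "rvw"

Answer: "rvw"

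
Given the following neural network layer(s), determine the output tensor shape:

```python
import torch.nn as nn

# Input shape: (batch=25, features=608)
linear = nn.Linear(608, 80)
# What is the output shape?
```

Input: (25, 608) -> Output: (25, 80)

Answer: (25, 80)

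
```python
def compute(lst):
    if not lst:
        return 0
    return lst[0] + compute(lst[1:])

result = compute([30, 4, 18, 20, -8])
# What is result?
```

30 + 4 + 18 + 20 + (-8) + 0 = 64

Answer: 64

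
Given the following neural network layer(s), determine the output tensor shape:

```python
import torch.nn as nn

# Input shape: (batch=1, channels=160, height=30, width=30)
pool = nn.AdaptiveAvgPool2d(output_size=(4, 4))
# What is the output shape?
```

Input: (1, 160, 30, 30) -> Output: (1, 160, 4, 4)

Answer: (1, 160, 4, 4)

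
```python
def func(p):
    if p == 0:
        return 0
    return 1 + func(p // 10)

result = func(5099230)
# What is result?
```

Count of digits of 5099230: 7

Answer: 7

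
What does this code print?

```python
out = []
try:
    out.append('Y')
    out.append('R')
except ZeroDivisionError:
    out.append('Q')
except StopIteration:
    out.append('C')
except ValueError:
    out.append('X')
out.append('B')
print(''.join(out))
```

Execution trace: 'Y' (try body) → 'R' (try body, no exception) → 'B' (after the try/except). Output: YRB

Answer: YRB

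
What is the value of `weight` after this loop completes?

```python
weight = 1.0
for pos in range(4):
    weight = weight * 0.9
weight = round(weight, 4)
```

Exponential decay: 1.0 * 0.9^4
`weight` takes the values: 1.0 → 0.9 → 0.81 → 0.729 → 0.6561

Answer: 0.6561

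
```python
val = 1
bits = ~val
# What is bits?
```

Trace:
`val = 1` → val = 1
`bits = ~val` → bits = -2
So bits = -2

Answer: -2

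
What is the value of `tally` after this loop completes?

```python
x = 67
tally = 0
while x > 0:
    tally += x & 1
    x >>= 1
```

Count set bits in 67 (binary: 0b1000011)
`tally` takes the values: 0 → 1 → 2 → 3

Answer: 3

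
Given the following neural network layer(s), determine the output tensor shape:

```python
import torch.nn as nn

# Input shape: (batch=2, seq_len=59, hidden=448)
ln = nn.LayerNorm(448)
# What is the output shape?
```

Input: (2, 59, 448) -> Output: (2, 59, 448)

Answer: (2, 59, 448)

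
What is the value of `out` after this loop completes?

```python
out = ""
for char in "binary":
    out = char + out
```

Reverse 'binary'
`out` takes the values: "" → "b" → "ib" → "nib" → "anib" → "ranib" → "yranib"

Answer: "yranib"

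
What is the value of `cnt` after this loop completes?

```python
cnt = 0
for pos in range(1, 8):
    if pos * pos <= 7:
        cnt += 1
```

Count numbers where pos² ≤ 7
`cnt` takes the values: 0 → 1 → 2

Answer: 2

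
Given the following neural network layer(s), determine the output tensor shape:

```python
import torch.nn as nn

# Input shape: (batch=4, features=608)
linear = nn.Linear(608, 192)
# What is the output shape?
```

Input: (4, 608) -> Output: (4, 192)

Answer: (4, 192)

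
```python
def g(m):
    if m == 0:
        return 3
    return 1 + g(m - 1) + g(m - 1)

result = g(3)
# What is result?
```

g(m) = 1 + 2·g(m-1), g(0)=3. Closed form: (3+1)·2^3 - 1 = 31.

Answer: 31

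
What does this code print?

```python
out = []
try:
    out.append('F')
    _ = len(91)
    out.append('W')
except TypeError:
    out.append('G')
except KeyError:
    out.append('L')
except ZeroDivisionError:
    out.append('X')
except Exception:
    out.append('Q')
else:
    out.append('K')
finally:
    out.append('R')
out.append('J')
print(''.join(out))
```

Execution trace: 'F' (try body) → 'G' (except TypeError) → 'R' (finally) → 'J' (after the try/except). Output: FGRJ

Answer: FGRJ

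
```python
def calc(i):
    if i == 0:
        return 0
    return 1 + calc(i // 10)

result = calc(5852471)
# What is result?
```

Count of digits of 5852471: 7

Answer: 7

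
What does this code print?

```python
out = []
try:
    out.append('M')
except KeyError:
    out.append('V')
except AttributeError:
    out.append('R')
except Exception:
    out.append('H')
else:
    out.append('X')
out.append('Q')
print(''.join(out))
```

Execution trace: 'M' (try body, no exception) → 'X' (else) → 'Q' (after the try/except). Output: MXQ

Answer: MXQ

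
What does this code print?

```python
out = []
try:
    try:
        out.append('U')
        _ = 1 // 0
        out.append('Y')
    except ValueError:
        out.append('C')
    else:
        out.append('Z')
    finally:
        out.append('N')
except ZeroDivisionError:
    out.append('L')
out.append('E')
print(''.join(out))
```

Execution trace: 'U' (inner try body) → 'N' (inner finally) → 'L' (outer except ZeroDivisionError) → 'E' (after the try/except). Output: UNLE

Answer: UNLE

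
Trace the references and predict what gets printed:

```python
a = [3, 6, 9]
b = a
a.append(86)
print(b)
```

Key concept: basic list aliasing.
Step by step:
`a = [3, 6, 9]` → a = [3, 6, 9]
`b = a` → b = [3, 6, 9] (same object as a)
`a.append(86)` → a = [3, 6, 9, 86] (same object as b); b = [3, 6, 9, 86] (same object as a)
`print(b)` → prints [3, 6, 9, 86]

Answer: [3, 6, 9, 86]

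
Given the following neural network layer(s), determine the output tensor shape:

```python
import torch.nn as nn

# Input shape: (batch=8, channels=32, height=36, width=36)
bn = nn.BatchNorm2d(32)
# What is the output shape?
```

Input: (8, 32, 36, 36) -> Output: (8, 32, 36, 36)

Answer: (8, 32, 36, 36)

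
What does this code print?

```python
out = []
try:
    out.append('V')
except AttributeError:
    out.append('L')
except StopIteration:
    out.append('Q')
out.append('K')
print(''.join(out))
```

Execution trace: 'V' (try body, no exception) → 'K' (after the try/except). Output: VK

Answer: VK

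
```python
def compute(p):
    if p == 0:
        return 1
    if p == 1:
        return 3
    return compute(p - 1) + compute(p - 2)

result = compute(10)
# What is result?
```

Build up from base cases: compute(0)=1, compute(1)=3, compute(2)=4, compute(3)=7, compute(4)=11, compute(5)=18, compute(6)=29, ..., compute(10)=199

Answer: 199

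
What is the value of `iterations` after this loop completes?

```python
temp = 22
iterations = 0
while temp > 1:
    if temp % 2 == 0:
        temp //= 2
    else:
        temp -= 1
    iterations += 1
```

Steps to reduce 22 to 1
`iterations` takes the values: 0 → 1 → 2 → 3 → 4 → 5 → 6

Answer: 6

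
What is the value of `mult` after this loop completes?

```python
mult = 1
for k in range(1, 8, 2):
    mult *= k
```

Product of 1, 3, 5, ... up to 7
`mult` takes the values: 1 → 3 → 15 → 105

Answer: 105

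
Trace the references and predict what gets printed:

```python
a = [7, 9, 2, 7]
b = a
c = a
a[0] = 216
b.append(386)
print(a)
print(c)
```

Key concept: multiple aliases.
Step by step:
`a = [7, 9, 2, 7]` → a = [7, 9, 2, 7]
`b = a` → b = [7, 9, 2, 7] (same object as a)
`c = a` → c = [7, 9, 2, 7] (same object as a, b)
`a[0] = 216` → a = [216, 9, 2, 7] (same object as b, c); b = [216, 9, 2, 7] (same object as a, c); c = [216, 9, 2, 7] (same object as a, b)
`b.append(386)` → a = [216, 9, 2, 7, 386] (same object as b, c); b = [216, 9, 2, 7, 386] (same object as a, c); c = [216, 9, 2, 7, 386] (same object as a, b)
`print(a)` → prints [216, 9, 2, 7, 386]
`print(c)` → prints [216, 9, 2, 7, 386]

Answer:
[216, 9, 2, 7, 386]
[216, 9, 2, 7, 386]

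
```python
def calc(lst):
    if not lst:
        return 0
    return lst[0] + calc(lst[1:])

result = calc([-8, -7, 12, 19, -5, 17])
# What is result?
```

(-8) + (-7) + 12 + 19 + (-5) + 17 + 0 = 28

Answer: 28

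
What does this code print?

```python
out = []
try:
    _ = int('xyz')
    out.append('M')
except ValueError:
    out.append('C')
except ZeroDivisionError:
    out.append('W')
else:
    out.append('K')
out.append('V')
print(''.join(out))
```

Execution trace: 'C' (except ValueError) → 'V' (after the try/except). Output: CV

Answer: CV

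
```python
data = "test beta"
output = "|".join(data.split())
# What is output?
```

Trace:
`data = "test beta"` → data = 'test beta'
`output = "|".join(data.split())` → output = 'test|beta'
So output = 'test|beta'

Answer: 'test|beta'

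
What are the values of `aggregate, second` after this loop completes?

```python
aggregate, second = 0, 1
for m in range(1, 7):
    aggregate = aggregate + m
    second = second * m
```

Sum and factorial of 1 to 6
`aggregate, second` takes the values: (0, 1) → (1, 1) → (3, 1) → (3, 2) → (6, 2) → (6, 6) → (10, 6) → (10, 24) → (15, 24) → (15, 120) → (21, 120) → (21, 720)

Answer: 21, 720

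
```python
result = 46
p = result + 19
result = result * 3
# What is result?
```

Trace:
`result = 46` → result = 46
`p = result + 19` → p = 65
`result = result * 3` → result = 138
So result = 138

Answer: 138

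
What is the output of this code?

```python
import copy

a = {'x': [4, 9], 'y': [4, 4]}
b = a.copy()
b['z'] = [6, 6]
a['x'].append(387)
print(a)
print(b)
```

Key concept: shallow copy of dict with mutable values.
Step by step:
`a = {'x': [4, 9], 'y': [4, 4]}` → a = {'x': [4, 9], 'y': [4, 4]}
`b = a.copy()` → b = {'x': [4, 9], 'y': [4, 4]}
`b['z'] = [6, 6]` → b = {'x': [4, 9], 'y': [4, 4], 'z': [6, 6]}
`a['x'].append(387)` → a = {'x': [4, 9, 387], 'y': [4, 4]}; b = {'x': [4, 9, 387], 'y': [4, 4], 'z': [6, 6]}
`print(a)` → prints {'x': [4, 9, 387], 'y': [4, 4]}
`print(b)` → prints {'x': [4, 9, 387], 'y': [4, 4], 'z': [6, 6]}

Answer:
{'x': [4, 9, 387], 'y': [4, 4]}
{'x': [4, 9, 387], 'y': [4, 4], 'z': [6, 6]}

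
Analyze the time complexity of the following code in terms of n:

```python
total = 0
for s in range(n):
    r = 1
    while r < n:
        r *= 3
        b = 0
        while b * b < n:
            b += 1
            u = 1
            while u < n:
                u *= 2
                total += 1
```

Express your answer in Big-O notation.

Each loop level contributes: n × log n × √n × log n. Multiplying the contributions gives O(n√n log² n).

Answer: O(n√n log² n)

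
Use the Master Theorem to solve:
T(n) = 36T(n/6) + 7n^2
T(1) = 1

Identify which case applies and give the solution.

a=36, b=6, f(n)=7n^2. log_6(36) = 2. Since c=2 = 2, Case 2 applies: T(n) = Θ(n^log_b(a) · log n) = O(n^2 log n).

Answer: O(n^2 log n) - Case 2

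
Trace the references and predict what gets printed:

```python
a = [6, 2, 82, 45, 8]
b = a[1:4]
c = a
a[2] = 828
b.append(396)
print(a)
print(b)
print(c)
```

Key concept: slice vs alias.
Step by step:
`a = [6, 2, 82, 45, 8]` → a = [6, 2, 82, 45, 8]
`b = a[1:4]` → b = [2, 82, 45]
`c = a` → c = [6, 2, 82, 45, 8] (same object as a)
`a[2] = 828` → a = [6, 2, 828, 45, 8] (same object as c); c = [6, 2, 828, 45, 8] (same object as a)
`b.append(396)` → b = [2, 82, 45, 396]
`print(a)` → prints [6, 2, 828, 45, 8]
`print(b)` → prints [2, 82, 45, 396]
`print(c)` → prints [6, 2, 828, 45, 8]

Answer:
[6, 2, 828, 45, 8]
[2, 82, 45, 396]
[6, 2, 828, 45, 8]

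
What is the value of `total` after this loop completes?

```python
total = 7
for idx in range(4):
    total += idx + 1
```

Start at 7, add 1 to 4 = 17
`total` takes the values: 7 → 8 → 10 → 13 → 17

Answer: 17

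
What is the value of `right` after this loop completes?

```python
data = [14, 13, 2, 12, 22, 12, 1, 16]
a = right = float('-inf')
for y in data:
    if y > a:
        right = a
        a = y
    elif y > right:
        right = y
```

Second largest (with repeats) in [14, 13, 2, 12, 22, 12, 1, 16]
`right` takes the values: -inf → 13 → 14 → 16

Answer: 16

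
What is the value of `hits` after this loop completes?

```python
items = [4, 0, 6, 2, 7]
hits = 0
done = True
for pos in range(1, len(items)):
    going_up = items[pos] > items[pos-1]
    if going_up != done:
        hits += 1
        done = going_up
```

Count direction changes in [4, 0, 6, 2, 7]
`hits` takes the values: 0 → 1 → 2 → 3 → 4

Answer: 4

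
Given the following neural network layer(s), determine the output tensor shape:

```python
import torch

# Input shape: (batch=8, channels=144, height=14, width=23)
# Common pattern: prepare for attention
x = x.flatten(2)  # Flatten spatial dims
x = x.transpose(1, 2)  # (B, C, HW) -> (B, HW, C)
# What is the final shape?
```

Input: (8, 144, 14, 23) -> after flatten(2): (8, 144, 322) -> Output: (8, 322, 144)

Answer: (8, 322, 144)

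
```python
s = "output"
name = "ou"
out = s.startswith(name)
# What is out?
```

Trace:
`s = "output"` → s = 'output'
`name = "ou"` → name = 'ou'
`out = s.startswith(name)` → out = True
So out = True

Answer: True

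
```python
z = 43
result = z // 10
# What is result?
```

Trace:
`z = 43` → z = 43
`result = z // 10` → result = 4
So result = 4

Answer: 4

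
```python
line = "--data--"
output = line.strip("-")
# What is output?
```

Trace:
`line = "--data--"` → line = '--data--'
`output = line.strip("-")` → output = 'data'
So output = 'data'

Answer: 'data'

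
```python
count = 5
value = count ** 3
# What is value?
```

Trace:
`count = 5` → count = 5
`value = count ** 3` → value = 125
So value = 125

Answer: 125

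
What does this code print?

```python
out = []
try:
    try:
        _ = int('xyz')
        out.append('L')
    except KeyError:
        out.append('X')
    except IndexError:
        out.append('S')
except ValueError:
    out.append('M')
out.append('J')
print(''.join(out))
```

Execution trace: 'M' (outer except ValueError) → 'J' (after the try/except). Output: MJ

Answer: MJ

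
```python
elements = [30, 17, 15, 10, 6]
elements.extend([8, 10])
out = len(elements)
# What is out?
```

Trace:
`elements = [30, 17, 15, 10, 6]` → elements = [30, 17, 15, 10, 6]
`elements.extend([8, 10])` → elements = [30, 17, 15, 10, 6, 8, 10]
`out = len(elements)` → out = 7
So out = 7

Answer: 7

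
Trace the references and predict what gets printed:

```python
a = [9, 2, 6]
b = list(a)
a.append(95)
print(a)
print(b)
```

Key concept: list() constructor creates copy.
Step by step:
`a = [9, 2, 6]` → a = [9, 2, 6]
`b = list(a)` → b = [9, 2, 6]
`a.append(95)` → a = [9, 2, 6, 95]
`print(a)` → prints [9, 2, 6, 95]
`print(b)` → prints [9, 2, 6]

Answer:
[9, 2, 6, 95]
[9, 2, 6]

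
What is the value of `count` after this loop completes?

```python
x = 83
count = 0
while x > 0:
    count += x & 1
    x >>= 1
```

Count set bits in 83 (binary: 0b1010011)
`count` takes the values: 0 → 1 → 2 → 3 → 4

Answer: 4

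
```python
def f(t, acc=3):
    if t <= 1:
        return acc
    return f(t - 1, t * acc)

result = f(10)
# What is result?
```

Accumulator trace (n, acc): (10, 3) -> (9, 30) -> (8, 270) -> (7, 2160) -> (6, 15120) -> (5, 90720) -> (4, 453600) -> (3, 1814400) -> (2, 5443200) -> (1, 10886400) -> return 10886400

Answer: 10886400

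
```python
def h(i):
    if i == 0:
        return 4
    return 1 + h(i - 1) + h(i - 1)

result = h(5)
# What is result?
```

h(i) = 1 + 2·h(i-1), h(0)=4. Closed form: (4+1)·2^5 - 1 = 159.

Answer: 159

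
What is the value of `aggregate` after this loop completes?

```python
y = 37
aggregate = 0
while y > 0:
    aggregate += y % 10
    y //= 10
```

Sum digits of 37
`aggregate` takes the values: 0 → 7 → 10

Answer: 10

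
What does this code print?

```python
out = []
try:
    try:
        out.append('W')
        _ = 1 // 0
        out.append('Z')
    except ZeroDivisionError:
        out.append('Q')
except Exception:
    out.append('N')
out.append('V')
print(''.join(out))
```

Execution trace: 'W' (inner try body) → 'Q' (inner except ZeroDivisionError) → 'V' (after the try/except). Output: WQV

Answer: WQV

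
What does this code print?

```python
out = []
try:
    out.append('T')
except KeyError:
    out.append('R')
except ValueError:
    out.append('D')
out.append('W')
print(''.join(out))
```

Execution trace: 'T' (try body, no exception) → 'W' (after the try/except). Output: TW

Answer: TW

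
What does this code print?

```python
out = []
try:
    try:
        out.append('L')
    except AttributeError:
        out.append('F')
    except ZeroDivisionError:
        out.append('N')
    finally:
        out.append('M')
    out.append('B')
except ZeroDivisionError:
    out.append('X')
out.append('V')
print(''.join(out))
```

Execution trace: 'L' (inner try body, no exception) → 'M' (inner finally) → 'B' (try body, no exception) → 'V' (after the try/except). Output: LMBV

Answer: LMBV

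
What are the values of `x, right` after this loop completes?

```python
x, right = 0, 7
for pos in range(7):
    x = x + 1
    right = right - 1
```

x goes 0→7, right goes 7→0
`x, right` takes the values: (0, 7) → (1, 7) → (1, 6) → (2, 6) → (2, 5) → (3, 5) → (3, 4) → (4, 4) → (4, 3) → (5, 3) → (5, 2) → (6, 2) → (6, 1) → (7, 1) → (7, 0)

Answer: 7, 0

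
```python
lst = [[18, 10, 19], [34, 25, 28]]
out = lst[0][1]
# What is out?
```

Trace:
`lst = [[18, 10, 19], [34, 25, 28]]` → lst = [[18, 10, 19], [34, 25, 28]]
`out = lst[0][1]` → out = 10
So out = 10

Answer: 10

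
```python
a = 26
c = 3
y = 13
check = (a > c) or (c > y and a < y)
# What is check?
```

Trace:
`a = 26` → a = 26
`c = 3` → c = 3
`y = 13` → y = 13
`check = (a > c) or (c > y and a < y)` → check = True
So check = True

Answer: True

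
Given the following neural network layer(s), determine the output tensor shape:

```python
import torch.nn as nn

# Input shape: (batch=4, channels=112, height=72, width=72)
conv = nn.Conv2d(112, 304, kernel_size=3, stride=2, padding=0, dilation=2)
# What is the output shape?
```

Input: (4, 112, 72, 72) -> Output: (4, 304, 34, 34)

Answer: (4, 304, 34, 34)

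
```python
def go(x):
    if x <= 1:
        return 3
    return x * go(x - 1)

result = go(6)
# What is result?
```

go(6) = 6 * 5 * 4 * 3 * 2 * 3 = 2160

Answer: 2160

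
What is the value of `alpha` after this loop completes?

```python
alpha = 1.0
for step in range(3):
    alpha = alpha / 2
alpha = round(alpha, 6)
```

Halving LR 3 times: 1 / 2^3
`alpha` takes the values: 1.0 → 0.5 → 0.25 → 0.125

Answer: 0.125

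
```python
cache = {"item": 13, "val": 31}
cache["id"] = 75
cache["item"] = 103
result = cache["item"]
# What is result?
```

Trace:
`cache = {"item": 13, "val": 31}` → cache = {'item': 13, 'val': 31}
`cache["id"] = 75` → cache = {'item': 13, 'val': 31, 'id': 75}
`cache["item"] = 103` → cache = {'item': 103, 'val': 31, 'id': 75}
`result = cache["item"]` → result = 103
So result = 103

Answer: 103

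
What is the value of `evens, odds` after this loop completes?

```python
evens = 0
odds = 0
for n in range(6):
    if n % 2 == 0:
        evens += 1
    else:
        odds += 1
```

Count evens and odds in range(6)
`evens, odds` takes the values: (0, 0) → (1, 0) → (1, 1) → (2, 1) → (2, 2) → (3, 2) → (3, 3)

Answer: 3, 3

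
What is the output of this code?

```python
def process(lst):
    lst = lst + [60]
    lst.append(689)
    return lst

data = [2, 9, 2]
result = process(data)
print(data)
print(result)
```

Key concept: rebinding parameter vs mutation.
Step by step:
`data = [2, 9, 2]` → data = [2, 9, 2]
`result = process(data)` → result = [2, 9, 2, 60, 689]
`print(data)` → prints [2, 9, 2]
`print(result)` → prints [2, 9, 2, 60, 689]

Answer:
[2, 9, 2]
[2, 9, 2, 60, 689]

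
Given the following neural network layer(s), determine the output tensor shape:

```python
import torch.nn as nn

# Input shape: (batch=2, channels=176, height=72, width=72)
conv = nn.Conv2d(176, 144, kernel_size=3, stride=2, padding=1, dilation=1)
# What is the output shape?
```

Input: (2, 176, 72, 72) -> Output: (2, 144, 36, 36)

Answer: (2, 144, 36, 36)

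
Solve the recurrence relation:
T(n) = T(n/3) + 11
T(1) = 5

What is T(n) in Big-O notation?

Each step divides n by 3 and adds 11. After log_3(n) steps we reach T(1)=5. So T(n) = 11·log_3(n) + 5 = O(log n).

Answer: O(log n)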